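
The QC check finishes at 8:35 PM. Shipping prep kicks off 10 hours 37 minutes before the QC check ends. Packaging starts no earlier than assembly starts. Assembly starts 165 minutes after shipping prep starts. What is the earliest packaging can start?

Shipping prep starts at 8:35 PM − 637 min = 9:58 AM.
Assembly starts at 9:58 AM + 165 min = 12:43 PM.
Packaging is bounded by assembly, so the earliest it can start is 12:43 PM.

12:43 PM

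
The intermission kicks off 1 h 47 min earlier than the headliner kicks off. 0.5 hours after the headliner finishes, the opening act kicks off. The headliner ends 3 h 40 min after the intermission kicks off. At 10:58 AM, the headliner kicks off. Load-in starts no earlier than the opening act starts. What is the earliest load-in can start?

The intermission starts at 10:58 AM − 107 min = 9:11 AM.
The headliner ends at 9:11 AM + 220 min = 12:51 PM.
The opening act starts at 12:51 PM + 30 min = 1:21 PM.
Load-in is bounded by the opening act, so the earliest it can start is 1:21 PM.

1:21 PM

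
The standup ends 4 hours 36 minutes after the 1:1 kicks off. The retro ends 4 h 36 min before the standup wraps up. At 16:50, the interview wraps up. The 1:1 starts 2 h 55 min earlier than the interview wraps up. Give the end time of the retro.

13:55

The 1:1 starts at 16:50 − 175 min = 13:55.
The standup ends at 13:55 + 276 min = 18:31.
The retro ends at 18:31 − 276 min = 13:55.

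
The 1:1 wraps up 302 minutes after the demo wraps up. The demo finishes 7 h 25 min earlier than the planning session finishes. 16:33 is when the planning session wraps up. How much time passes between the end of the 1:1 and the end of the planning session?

2 h 23 min

The demo ends at 16:33 − 445 min = 09:08.
The 1:1 ends at 09:08 + 302 min = 14:10.
From 14:10 to 16:33 is 2 h 23 min.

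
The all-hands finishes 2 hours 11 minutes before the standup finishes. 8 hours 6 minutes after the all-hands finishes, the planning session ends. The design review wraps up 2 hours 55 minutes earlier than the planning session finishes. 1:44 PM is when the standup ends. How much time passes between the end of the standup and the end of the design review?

The all-hands ends at 1:44 PM − 131 min = 11:33 AM.
The planning session ends at 11:33 AM + 486 min = 7:39 PM.
The design review ends at 7:39 PM − 175 min = 4:44 PM.
From 1:44 PM to 4:44 PM is 180 minutes.

180 minutes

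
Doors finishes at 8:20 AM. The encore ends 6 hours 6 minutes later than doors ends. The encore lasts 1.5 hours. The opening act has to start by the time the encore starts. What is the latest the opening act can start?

12:56 PM

The encore ends at 8:20 AM + 366 min = 2:26 PM.
The encore starts at 2:26 PM − 90 min = 12:56 PM.
The opening act is bounded by the encore, so the latest it can start is 12:56 PM.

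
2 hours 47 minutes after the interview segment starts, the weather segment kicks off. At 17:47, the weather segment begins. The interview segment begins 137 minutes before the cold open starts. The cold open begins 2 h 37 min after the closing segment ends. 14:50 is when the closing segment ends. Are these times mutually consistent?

No

The cold open starts at 14:50 + 157 min = 17:27.
The interview segment starts at 17:27 − 137 min = 15:10.
The weather segment starts at 15:10 + 167 min = 17:57.
But the weather segment is also said to start at 17:47 — a 10-minute conflict.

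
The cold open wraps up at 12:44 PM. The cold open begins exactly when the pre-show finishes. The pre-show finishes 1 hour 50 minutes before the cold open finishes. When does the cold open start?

10:54 AM

The pre-show ends at 12:44 PM − 110 min = 10:54 AM.
So the cold open starts at 10:54 AM.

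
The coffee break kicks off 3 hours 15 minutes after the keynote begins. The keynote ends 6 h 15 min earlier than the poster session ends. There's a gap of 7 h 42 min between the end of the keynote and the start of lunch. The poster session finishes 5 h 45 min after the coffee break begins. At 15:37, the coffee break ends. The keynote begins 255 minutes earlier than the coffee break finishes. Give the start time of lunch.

21:49

The keynote starts at 15:37 − 255 min = 11:22.
The coffee break starts at 11:22 + 195 min = 14:37.
The poster session ends at 14:37 + 345 min = 20:22.
The keynote ends at 20:22 − 375 min = 14:07.
Lunch starts at 14:07 + 462 min = 21:49.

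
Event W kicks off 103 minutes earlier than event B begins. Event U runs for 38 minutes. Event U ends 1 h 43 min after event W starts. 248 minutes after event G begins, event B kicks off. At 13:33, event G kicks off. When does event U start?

17:03

Event B starts at 13:33 + 248 min = 17:41.
Event W starts at 17:41 − 103 min = 15:58.
Event U ends at 15:58 + 103 min = 17:41.
Event U starts at 17:41 − 38 min = 17:03.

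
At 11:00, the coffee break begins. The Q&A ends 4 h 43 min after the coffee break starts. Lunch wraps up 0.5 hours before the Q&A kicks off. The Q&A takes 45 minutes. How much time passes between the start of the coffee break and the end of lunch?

3 hours 28 minutes

The Q&A ends at 11:00 + 283 min = 15:43.
The Q&A starts at 15:43 − 45 min = 14:58.
Lunch ends at 14:58 − 30 min = 14:28.
From 11:00 to 14:28 is 3 hours 28 minutes.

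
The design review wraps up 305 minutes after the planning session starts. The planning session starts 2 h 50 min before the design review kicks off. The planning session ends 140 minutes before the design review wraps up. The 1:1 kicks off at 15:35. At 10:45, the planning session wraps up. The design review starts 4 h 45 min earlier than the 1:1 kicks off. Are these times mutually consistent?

The design review starts at 15:35 − 285 min = 10:50.
The planning session starts at 10:50 − 170 min = 08:00.
The design review ends at 08:00 + 305 min = 13:05.
The planning session ends at 13:05 − 140 min = 10:45.
That matches the stated 10:45, so the schedule is consistent.

Yes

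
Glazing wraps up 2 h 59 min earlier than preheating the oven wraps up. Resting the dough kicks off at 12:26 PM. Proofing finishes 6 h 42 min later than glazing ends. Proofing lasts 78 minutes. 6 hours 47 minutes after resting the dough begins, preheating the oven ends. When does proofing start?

Preheating the oven ends at 12:26 PM + 407 min = 7:13 PM.
Glazing ends at 7:13 PM − 179 min = 4:14 PM.
Proofing ends at 4:14 PM + 402 min = 10:56 PM.
Proofing starts at 10:56 PM − 78 min = 9:38 PM.

9:38 PM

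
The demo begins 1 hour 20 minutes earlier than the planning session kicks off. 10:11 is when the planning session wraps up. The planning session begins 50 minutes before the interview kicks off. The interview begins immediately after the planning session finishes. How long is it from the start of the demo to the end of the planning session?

2 hours 10 minutes

The interview starts at 10:11.
The planning session starts at 10:11 − 50 min = 09:21.
The demo starts at 09:21 − 80 min = 08:01.
From 08:01 to 10:11 is 2 hours 10 minutes.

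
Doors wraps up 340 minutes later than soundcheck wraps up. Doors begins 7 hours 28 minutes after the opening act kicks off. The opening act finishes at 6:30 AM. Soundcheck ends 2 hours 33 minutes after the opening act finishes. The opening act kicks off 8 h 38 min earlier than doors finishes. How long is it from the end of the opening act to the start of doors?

423 minutes

Soundcheck ends at 6:30 AM + 153 min = 9:03 AM.
Doors ends at 9:03 AM + 340 min = 2:43 PM.
The opening act starts at 2:43 PM − 518 min = 6:05 AM.
Doors starts at 6:05 AM + 448 min = 1:33 PM.
From 6:30 AM to 1:33 PM is 423 minutes.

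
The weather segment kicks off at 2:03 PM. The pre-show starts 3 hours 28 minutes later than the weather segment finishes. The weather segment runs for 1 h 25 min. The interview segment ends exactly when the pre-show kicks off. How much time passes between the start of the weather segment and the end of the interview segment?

The weather segment ends at 2:03 PM + 85 min = 3:28 PM.
The pre-show starts at 3:28 PM + 208 min = 6:56 PM.
So the interview segment ends at 6:56 PM.
From 2:03 PM to 6:56 PM is 4 hours 53 minutes.

4 hours 53 minutes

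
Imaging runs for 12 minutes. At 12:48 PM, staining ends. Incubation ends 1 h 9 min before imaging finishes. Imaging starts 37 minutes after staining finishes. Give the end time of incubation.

12:28 PM

Imaging starts at 12:48 PM + 37 min = 1:25 PM.
Imaging ends at 1:25 PM + 12 min = 1:37 PM.
Incubation ends at 1:37 PM − 69 min = 12:28 PM.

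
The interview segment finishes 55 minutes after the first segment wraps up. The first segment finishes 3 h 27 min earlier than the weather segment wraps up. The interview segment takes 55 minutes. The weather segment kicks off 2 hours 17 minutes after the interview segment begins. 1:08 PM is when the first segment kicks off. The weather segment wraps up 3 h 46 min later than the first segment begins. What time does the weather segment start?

3:44 PM

The weather segment ends at 1:08 PM + 226 min = 4:54 PM.
The first segment ends at 4:54 PM − 207 min = 1:27 PM.
The interview segment ends at 1:27 PM + 55 min = 2:22 PM.
The interview segment starts at 2:22 PM − 55 min = 1:27 PM.
The weather segment starts at 1:27 PM + 137 min = 3:44 PM.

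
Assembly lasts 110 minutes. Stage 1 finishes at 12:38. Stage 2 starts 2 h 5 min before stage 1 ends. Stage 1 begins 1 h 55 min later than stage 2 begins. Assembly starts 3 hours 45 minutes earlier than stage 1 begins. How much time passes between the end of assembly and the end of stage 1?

125 minutes

Stage 2 starts at 12:38 − 125 min = 10:33.
Stage 1 starts at 10:33 + 115 min = 12:28.
Assembly starts at 12:28 − 225 min = 08:43.
Assembly ends at 08:43 + 110 min = 10:33.
From 10:33 to 12:38 is 125 minutes.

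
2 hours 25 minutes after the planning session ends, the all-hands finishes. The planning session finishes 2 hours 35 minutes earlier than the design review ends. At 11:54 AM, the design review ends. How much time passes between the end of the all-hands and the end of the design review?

The planning session ends at 11:54 AM − 155 min = 9:19 AM.
The all-hands ends at 9:19 AM + 145 min = 11:44 AM.
From 11:44 AM to 11:54 AM is 10 minutes.

10 minutes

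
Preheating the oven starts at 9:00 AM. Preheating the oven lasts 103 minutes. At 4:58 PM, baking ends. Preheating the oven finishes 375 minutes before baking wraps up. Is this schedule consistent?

Preheating the oven ends at 4:58 PM − 375 min = 10:43 AM.
Preheating the oven starts at 10:43 AM − 103 min = 9:00 AM.
That matches the stated 9:00 AM, so the schedule is consistent.

Yes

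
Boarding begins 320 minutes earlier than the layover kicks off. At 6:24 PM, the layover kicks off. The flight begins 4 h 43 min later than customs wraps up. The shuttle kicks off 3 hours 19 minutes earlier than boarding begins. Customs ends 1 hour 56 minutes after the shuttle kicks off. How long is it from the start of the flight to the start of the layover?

two hours

Boarding starts at 6:24 PM − 320 min = 1:04 PM.
The shuttle starts at 1:04 PM − 199 min = 9:45 AM.
Customs ends at 9:45 AM + 116 min = 11:41 AM.
The flight starts at 11:41 AM + 283 min = 4:24 PM.
From 4:24 PM to 6:24 PM is two hours.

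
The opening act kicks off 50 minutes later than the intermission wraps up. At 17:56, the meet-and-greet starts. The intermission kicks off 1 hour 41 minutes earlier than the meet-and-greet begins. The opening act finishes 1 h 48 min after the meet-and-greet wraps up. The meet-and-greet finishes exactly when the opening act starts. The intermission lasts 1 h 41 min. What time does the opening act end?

The intermission starts at 17:56 − 101 min = 16:15.
The intermission ends at 16:15 + 101 min = 17:56.
The opening act starts at 17:56 + 50 min = 18:46.
So the meet-and-greet ends at 18:46.
The opening act ends at 18:46 + 108 min = 20:34.

20:34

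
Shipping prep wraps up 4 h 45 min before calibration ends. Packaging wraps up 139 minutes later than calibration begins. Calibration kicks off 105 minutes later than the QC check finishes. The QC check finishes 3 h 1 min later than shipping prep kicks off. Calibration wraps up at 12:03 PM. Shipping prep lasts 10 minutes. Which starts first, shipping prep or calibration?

Shipping prep ends at 12:03 PM − 285 min = 7:18 AM.
Shipping prep starts at 7:18 AM − 10 min = 7:08 AM.
The QC check ends at 7:08 AM + 181 min = 10:09 AM.
Calibration starts at 10:09 AM + 105 min = 11:54 AM.
Shipping prep starts at 7:08 AM and calibration starts at 11:54 AM, so shipping prep is first.

shipping prep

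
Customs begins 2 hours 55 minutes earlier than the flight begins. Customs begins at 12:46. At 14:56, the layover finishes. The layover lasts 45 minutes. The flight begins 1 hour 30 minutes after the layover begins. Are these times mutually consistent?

Yes

The layover starts at 14:56 − 45 min = 14:11.
The flight starts at 14:11 + 90 min = 15:41.
Customs starts at 15:41 − 175 min = 12:46.
That matches the stated 12:46, so the schedule is consistent.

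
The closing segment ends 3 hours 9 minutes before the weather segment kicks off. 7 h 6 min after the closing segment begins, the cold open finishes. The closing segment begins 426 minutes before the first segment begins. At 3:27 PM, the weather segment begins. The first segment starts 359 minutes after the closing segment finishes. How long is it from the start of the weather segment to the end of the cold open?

The closing segment ends at 3:27 PM − 189 min = 12:18 PM.
The first segment starts at 12:18 PM + 359 min = 6:17 PM.
The closing segment starts at 6:17 PM − 426 min = 11:11 AM.
The cold open ends at 11:11 AM + 426 min = 6:17 PM.
From 3:27 PM to 6:17 PM is 2 h 50 min.

2 h 50 min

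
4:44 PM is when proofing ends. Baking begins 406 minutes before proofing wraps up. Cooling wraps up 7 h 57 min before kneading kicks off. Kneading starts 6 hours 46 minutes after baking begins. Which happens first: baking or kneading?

baking

Baking starts at 4:44 PM − 406 min = 9:58 AM.
Kneading starts at 9:58 AM + 406 min = 4:44 PM.
Baking starts at 9:58 AM and kneading starts at 4:44 PM, so baking is first.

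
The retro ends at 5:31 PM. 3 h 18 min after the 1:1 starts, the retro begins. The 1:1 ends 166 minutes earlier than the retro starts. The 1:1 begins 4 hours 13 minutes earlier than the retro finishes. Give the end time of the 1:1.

The 1:1 starts at 5:31 PM − 253 min = 1:18 PM.
The retro starts at 1:18 PM + 198 min = 4:36 PM.
The 1:1 ends at 4:36 PM − 166 min = 1:50 PM.

1:50 PM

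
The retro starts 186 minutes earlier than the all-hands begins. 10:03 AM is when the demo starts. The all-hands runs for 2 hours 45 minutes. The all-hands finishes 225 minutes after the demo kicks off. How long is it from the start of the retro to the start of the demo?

2 hours 6 minutes

The all-hands ends at 10:03 AM + 225 min = 1:48 PM.
The all-hands starts at 1:48 PM − 165 min = 11:03 AM.
The retro starts at 11:03 AM − 186 min = 7:57 AM.
From 7:57 AM to 10:03 AM is 2 hours 6 minutes.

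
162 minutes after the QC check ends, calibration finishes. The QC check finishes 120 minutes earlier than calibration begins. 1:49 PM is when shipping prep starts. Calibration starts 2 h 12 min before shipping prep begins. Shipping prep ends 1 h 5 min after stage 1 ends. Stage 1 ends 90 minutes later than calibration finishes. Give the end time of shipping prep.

Calibration starts at 1:49 PM − 132 min = 11:37 AM.
The QC check ends at 11:37 AM − 120 min = 9:37 AM.
Calibration ends at 9:37 AM + 162 min = 12:19 PM.
Stage 1 ends at 12:19 PM + 90 min = 1:49 PM.
Shipping prep ends at 1:49 PM + 65 min = 2:54 PM.

2:54 PM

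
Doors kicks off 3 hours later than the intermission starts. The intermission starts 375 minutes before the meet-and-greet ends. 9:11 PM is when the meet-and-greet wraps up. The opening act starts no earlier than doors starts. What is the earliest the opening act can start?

5:56 PM

The intermission starts at 9:11 PM − 375 min = 2:56 PM.
Doors starts at 2:56 PM + 180 min = 5:56 PM.
The opening act is bounded by doors, so the earliest it can start is 5:56 PM.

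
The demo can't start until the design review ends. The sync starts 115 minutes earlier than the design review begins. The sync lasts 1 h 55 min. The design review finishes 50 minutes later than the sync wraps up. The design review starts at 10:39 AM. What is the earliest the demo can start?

11:29 AM

The sync starts at 10:39 AM − 115 min = 8:44 AM.
The sync ends at 8:44 AM + 115 min = 10:39 AM.
The design review ends at 10:39 AM + 50 min = 11:29 AM.
The demo is bounded by the design review, so the earliest it can start is 11:29 AM.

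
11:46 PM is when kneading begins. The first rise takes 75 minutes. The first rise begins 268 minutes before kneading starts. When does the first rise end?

The first rise starts at 11:46 PM − 268 min = 7:18 PM.
The first rise ends at 7:18 PM + 75 min = 8:33 PM.

8:33 PM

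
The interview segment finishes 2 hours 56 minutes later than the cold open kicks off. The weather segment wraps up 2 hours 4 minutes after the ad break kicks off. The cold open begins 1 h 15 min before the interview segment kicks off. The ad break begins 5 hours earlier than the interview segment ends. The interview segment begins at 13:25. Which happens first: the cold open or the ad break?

The cold open starts at 13:25 − 75 min = 12:10.
The interview segment ends at 12:10 + 176 min = 15:06.
The ad break starts at 15:06 − 300 min = 10:06.
The cold open starts at 12:10 and the ad break starts at 10:06, so the ad break is first.

the ad break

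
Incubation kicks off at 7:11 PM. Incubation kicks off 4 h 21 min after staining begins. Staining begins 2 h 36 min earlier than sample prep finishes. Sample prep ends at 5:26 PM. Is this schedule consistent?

Yes

Staining starts at 5:26 PM − 156 min = 2:50 PM.
Incubation starts at 2:50 PM + 261 min = 7:11 PM.
That matches the stated 7:11 PM, so the schedule is consistent.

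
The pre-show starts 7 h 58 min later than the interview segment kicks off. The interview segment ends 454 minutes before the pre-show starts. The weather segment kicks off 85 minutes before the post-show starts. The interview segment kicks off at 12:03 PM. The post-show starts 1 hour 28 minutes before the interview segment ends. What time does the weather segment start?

9:34 AM

The pre-show starts at 12:03 PM + 478 min = 8:01 PM.
The interview segment ends at 8:01 PM − 454 min = 12:27 PM.
The post-show starts at 12:27 PM − 88 min = 10:59 AM.
The weather segment starts at 10:59 AM − 85 min = 9:34 AM.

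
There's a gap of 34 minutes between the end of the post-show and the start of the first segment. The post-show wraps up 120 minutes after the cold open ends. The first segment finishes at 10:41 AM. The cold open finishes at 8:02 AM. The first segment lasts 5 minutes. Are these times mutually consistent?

Yes

The post-show ends at 8:02 AM + 120 min = 10:02 AM.
The first segment starts at 10:02 AM + 34 min = 10:36 AM.
The first segment ends at 10:36 AM + 5 min = 10:41 AM.
That matches the stated 10:41 AM, so the schedule is consistent.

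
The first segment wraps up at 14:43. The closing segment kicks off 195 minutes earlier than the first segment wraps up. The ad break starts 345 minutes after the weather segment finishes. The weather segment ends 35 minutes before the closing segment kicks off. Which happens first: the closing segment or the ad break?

The closing segment starts at 14:43 − 195 min = 11:28.
The weather segment ends at 11:28 − 35 min = 10:53.
The ad break starts at 10:53 + 345 min = 16:38.
The closing segment starts at 11:28 and the ad break starts at 16:38, so the closing segment is first.

the closing segment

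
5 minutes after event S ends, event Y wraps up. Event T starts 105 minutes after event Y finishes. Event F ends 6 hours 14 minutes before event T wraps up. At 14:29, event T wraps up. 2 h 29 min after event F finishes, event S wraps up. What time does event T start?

12:34

Event F ends at 14:29 − 374 min = 08:15.
Event S ends at 08:15 + 149 min = 10:44.
Event Y ends at 10:44 + 5 min = 10:49.
Event T starts at 10:49 + 105 min = 12:34.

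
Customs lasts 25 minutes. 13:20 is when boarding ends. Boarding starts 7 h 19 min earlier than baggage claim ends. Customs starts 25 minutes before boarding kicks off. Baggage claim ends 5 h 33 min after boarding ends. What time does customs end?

Baggage claim ends at 13:20 + 333 min = 18:53.
Boarding starts at 18:53 − 439 min = 11:34.
Customs starts at 11:34 − 25 min = 11:09.
Customs ends at 11:09 + 25 min = 11:34.

11:34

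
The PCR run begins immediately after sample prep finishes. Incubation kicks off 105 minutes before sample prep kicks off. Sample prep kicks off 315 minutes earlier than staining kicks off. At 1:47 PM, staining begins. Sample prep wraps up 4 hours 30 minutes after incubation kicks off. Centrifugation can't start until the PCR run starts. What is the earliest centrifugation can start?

11:17 AM

Sample prep starts at 1:47 PM − 315 min = 8:32 AM.
Incubation starts at 8:32 AM − 105 min = 6:47 AM.
Sample prep ends at 6:47 AM + 270 min = 11:17 AM.
So the PCR run starts at 11:17 AM.
Centrifugation is bounded by the PCR run, so the earliest it can start is 11:17 AM.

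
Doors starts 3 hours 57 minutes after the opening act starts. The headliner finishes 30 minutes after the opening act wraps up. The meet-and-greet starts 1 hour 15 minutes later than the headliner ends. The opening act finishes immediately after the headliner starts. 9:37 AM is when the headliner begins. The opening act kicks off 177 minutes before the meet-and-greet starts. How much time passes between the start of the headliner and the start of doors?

2 hours 45 minutes

The opening act ends at 9:37 AM.
The headliner ends at 9:37 AM + 30 min = 10:07 AM.
The meet-and-greet starts at 10:07 AM + 75 min = 11:22 AM.
The opening act starts at 11:22 AM − 177 min = 8:25 AM.
Doors starts at 8:25 AM + 237 min = 12:22 PM.
From 9:37 AM to 12:22 PM is 2 hours 45 minutes.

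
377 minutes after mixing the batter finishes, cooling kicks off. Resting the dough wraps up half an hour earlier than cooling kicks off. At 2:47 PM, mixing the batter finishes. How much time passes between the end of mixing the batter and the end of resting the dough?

5 h 47 min

Cooling starts at 2:47 PM + 377 min = 9:04 PM.
Resting the dough ends at 9:04 PM − 30 min = 8:34 PM.
From 2:47 PM to 8:34 PM is 5 h 47 min.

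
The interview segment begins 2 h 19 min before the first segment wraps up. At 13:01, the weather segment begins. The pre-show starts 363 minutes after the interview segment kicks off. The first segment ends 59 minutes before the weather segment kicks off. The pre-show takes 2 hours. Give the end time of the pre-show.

17:46

The first segment ends at 13:01 − 59 min = 12:02.
The interview segment starts at 12:02 − 139 min = 09:43.
The pre-show starts at 09:43 + 363 min = 15:46.
The pre-show ends at 15:46 + 120 min = 17:46.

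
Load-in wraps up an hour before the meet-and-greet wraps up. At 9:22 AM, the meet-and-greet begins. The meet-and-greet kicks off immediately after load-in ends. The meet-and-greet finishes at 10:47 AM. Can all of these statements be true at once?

No

Load-in ends at 10:47 AM − 60 min = 9:47 AM.
So the meet-and-greet starts at 9:47 AM.
But the meet-and-greet is also said to start at 9:22 AM — a 25-minute conflict.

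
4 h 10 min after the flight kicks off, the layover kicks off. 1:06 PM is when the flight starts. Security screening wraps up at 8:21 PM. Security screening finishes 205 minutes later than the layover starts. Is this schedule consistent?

The layover starts at 1:06 PM + 250 min = 5:16 PM.
Security screening ends at 5:16 PM + 205 min = 8:41 PM.
But security screening is also said to end at 8:21 PM — a 20-minute conflict.

No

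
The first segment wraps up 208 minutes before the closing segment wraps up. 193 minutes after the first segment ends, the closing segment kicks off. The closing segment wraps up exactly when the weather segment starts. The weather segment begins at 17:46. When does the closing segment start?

The closing segment ends at 17:46.
The first segment ends at 17:46 − 208 min = 14:18.
The closing segment starts at 14:18 + 193 min = 17:31.

17:31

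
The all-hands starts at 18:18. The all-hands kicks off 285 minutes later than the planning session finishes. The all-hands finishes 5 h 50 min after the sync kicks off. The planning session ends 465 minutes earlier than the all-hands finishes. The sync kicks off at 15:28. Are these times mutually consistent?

The all-hands ends at 15:28 + 350 min = 21:18.
The planning session ends at 21:18 − 465 min = 13:33.
The all-hands starts at 13:33 + 285 min = 18:18.
That matches the stated 18:18, so the schedule is consistent.

Yes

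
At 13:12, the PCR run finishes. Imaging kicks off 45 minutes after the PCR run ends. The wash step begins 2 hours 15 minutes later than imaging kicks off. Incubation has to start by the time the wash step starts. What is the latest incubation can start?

Imaging starts at 13:12 + 45 min = 13:57.
The wash step starts at 13:57 + 135 min = 16:12.
Incubation is bounded by the wash step, so the latest it can start is 16:12.

16:12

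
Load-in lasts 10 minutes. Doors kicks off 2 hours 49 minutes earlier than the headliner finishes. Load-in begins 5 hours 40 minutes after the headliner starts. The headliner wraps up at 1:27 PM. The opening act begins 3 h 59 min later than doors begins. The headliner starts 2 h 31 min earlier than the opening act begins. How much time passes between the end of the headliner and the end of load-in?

4 hours 29 minutes

Doors starts at 1:27 PM − 169 min = 10:38 AM.
The opening act starts at 10:38 AM + 239 min = 2:37 PM.
The headliner starts at 2:37 PM − 151 min = 12:06 PM.
Load-in starts at 12:06 PM + 340 min = 5:46 PM.
Load-in ends at 5:46 PM + 10 min = 5:56 PM.
From 1:27 PM to 5:56 PM is 4 hours 29 minutes.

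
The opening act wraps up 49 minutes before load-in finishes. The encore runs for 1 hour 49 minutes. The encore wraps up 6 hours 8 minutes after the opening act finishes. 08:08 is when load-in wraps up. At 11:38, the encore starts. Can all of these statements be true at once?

The opening act ends at 08:08 − 49 min = 07:19.
The encore ends at 07:19 + 368 min = 13:27.
The encore starts at 13:27 − 109 min = 11:38.
That matches the stated 11:38, so the schedule is consistent.

Yes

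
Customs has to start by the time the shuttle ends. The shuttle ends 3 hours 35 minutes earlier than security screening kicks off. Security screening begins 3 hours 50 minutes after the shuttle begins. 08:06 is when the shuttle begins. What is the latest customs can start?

08:21

Security screening starts at 08:06 + 230 min = 11:56.
The shuttle ends at 11:56 − 215 min = 08:21.
Customs is bounded by the shuttle, so the latest it can start is 08:21.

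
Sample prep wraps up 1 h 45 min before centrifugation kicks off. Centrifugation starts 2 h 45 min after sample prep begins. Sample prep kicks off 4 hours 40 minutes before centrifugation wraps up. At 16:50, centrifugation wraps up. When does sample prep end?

13:10

Sample prep starts at 16:50 − 280 min = 12:10.
Centrifugation starts at 12:10 + 165 min = 14:55.
Sample prep ends at 14:55 − 105 min = 13:10.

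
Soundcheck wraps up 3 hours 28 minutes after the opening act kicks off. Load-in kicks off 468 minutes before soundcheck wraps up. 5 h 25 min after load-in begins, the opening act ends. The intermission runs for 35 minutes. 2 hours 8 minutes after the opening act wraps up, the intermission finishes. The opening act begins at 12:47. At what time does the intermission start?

Soundcheck ends at 12:47 + 208 min = 16:15.
Load-in starts at 16:15 − 468 min = 08:27.
The opening act ends at 08:27 + 325 min = 13:52.
The intermission ends at 13:52 + 128 min = 16:00.
The intermission starts at 16:00 − 35 min = 15:25.

15:25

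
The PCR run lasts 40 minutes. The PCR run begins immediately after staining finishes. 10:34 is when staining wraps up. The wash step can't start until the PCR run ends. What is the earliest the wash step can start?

The PCR run starts at 10:34.
The PCR run ends at 10:34 + 40 min = 11:14.
The wash step is bounded by the PCR run, so the earliest it can start is 11:14.

11:14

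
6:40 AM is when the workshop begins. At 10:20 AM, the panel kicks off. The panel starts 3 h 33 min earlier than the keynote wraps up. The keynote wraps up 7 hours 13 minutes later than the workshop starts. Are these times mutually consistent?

Yes

The keynote ends at 6:40 AM + 433 min = 1:53 PM.
The panel starts at 1:53 PM − 213 min = 10:20 AM.
That matches the stated 10:20 AM, so the schedule is consistent.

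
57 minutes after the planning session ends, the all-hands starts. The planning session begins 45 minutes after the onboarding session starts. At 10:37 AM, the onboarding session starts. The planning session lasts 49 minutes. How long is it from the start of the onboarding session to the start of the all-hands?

2 h 31 min

The planning session starts at 10:37 AM + 45 min = 11:22 AM.
The planning session ends at 11:22 AM + 49 min = 12:11 PM.
The all-hands starts at 12:11 PM + 57 min = 1:08 PM.
From 10:37 AM to 1:08 PM is 2 h 31 min.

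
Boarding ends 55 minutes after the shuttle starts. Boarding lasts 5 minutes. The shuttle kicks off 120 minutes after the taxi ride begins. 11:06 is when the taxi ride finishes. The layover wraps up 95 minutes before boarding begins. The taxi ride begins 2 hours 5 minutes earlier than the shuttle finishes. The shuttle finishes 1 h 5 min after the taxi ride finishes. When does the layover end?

The shuttle ends at 11:06 + 65 min = 12:11.
The taxi ride starts at 12:11 − 125 min = 10:06.
The shuttle starts at 10:06 + 120 min = 12:06.
Boarding ends at 12:06 + 55 min = 13:01.
Boarding starts at 13:01 − 5 min = 12:56.
The layover ends at 12:56 − 95 min = 11:21.

11:21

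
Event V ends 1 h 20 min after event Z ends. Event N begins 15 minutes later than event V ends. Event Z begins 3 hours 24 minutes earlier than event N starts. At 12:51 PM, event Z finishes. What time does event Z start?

11:02 AM

Event V ends at 12:51 PM + 80 min = 2:11 PM.
Event N starts at 2:11 PM + 15 min = 2:26 PM.
Event Z starts at 2:26 PM − 204 min = 11:02 AM.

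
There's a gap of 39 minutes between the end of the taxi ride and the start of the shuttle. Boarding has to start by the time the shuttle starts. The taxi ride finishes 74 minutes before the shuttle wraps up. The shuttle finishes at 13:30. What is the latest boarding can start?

12:55

The taxi ride ends at 13:30 − 74 min = 12:16.
The shuttle starts at 12:16 + 39 min = 12:55.
Boarding is bounded by the shuttle, so the latest it can start is 12:55.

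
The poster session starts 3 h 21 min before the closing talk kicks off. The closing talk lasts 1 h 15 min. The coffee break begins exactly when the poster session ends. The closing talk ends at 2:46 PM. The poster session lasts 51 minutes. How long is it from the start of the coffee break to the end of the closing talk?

3 hours 45 minutes

The closing talk starts at 2:46 PM − 75 min = 1:31 PM.
The poster session starts at 1:31 PM − 201 min = 10:10 AM.
The poster session ends at 10:10 AM + 51 min = 11:01 AM.
So the coffee break starts at 11:01 AM.
From 11:01 AM to 2:46 PM is 3 hours 45 minutes.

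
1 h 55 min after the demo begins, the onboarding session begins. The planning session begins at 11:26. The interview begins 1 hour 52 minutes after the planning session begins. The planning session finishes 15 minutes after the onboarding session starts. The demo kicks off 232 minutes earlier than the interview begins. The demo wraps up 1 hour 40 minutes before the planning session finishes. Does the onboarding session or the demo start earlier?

The interview starts at 11:26 + 112 min = 13:18.
The demo starts at 13:18 − 232 min = 09:26.
The onboarding session starts at 09:26 + 115 min = 11:21.
The onboarding session starts at 11:21 and the demo starts at 09:26, so the demo is first.

the demo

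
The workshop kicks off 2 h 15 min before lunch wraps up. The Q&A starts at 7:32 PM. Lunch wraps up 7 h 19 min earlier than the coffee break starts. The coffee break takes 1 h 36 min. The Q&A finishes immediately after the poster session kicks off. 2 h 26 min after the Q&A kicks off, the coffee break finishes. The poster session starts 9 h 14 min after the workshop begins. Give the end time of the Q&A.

8:02 PM

The coffee break ends at 7:32 PM + 146 min = 9:58 PM.
The coffee break starts at 9:58 PM − 96 min = 8:22 PM.
Lunch ends at 8:22 PM − 439 min = 1:03 PM.
The workshop starts at 1:03 PM − 135 min = 10:48 AM.
The poster session starts at 10:48 AM + 554 min = 8:02 PM.
So the Q&A ends at 8:02 PM.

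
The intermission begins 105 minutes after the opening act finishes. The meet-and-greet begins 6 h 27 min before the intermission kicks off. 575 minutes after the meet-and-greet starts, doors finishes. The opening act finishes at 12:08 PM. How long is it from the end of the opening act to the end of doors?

The intermission starts at 12:08 PM + 105 min = 1:53 PM.
The meet-and-greet starts at 1:53 PM − 387 min = 7:26 AM.
Doors ends at 7:26 AM + 575 min = 5:01 PM.
From 12:08 PM to 5:01 PM is 4 hours 53 minutes.

4 hours 53 minutes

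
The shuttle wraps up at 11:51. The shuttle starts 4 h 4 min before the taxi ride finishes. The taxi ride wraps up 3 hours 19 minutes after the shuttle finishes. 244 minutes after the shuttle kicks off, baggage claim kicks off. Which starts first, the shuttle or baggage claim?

the shuttle

The taxi ride ends at 11:51 + 199 min = 15:10.
The shuttle starts at 15:10 − 244 min = 11:06.
Baggage claim starts at 11:06 + 244 min = 15:10.
The shuttle starts at 11:06 and baggage claim starts at 15:10, so the shuttle is first.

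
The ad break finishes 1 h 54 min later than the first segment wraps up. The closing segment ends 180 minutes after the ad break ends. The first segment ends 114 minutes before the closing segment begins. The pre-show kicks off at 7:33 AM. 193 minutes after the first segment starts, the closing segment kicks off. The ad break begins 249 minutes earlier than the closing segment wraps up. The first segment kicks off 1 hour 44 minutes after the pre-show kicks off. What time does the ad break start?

The first segment starts at 7:33 AM + 104 min = 9:17 AM.
The closing segment starts at 9:17 AM + 193 min = 12:30 PM.
The first segment ends at 12:30 PM − 114 min = 10:36 AM.
The ad break ends at 10:36 AM + 114 min = 12:30 PM.
The closing segment ends at 12:30 PM + 180 min = 3:30 PM.
The ad break starts at 3:30 PM − 249 min = 11:21 AM.

11:21 AM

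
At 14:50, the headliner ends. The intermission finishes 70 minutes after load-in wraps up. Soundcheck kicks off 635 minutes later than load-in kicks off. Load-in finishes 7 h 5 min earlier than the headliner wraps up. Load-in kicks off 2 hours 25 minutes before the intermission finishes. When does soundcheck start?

17:05

Load-in ends at 14:50 − 425 min = 07:45.
The intermission ends at 07:45 + 70 min = 08:55.
Load-in starts at 08:55 − 145 min = 06:30.
Soundcheck starts at 06:30 + 635 min = 17:05.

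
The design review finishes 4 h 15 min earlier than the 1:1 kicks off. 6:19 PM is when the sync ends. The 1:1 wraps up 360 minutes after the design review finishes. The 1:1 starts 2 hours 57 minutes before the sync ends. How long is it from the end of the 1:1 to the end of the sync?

The 1:1 starts at 6:19 PM − 177 min = 3:22 PM.
The design review ends at 3:22 PM − 255 min = 11:07 AM.
The 1:1 ends at 11:07 AM + 360 min = 5:07 PM.
From 5:07 PM to 6:19 PM is 1 h 12 min.

1 h 12 min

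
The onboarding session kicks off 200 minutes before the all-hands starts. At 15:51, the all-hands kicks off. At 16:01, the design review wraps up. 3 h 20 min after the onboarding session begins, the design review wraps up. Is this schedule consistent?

No

The onboarding session starts at 15:51 − 200 min = 12:31.
The design review ends at 12:31 + 200 min = 15:51.
But the design review is also said to end at 16:01 — a 10-minute conflict.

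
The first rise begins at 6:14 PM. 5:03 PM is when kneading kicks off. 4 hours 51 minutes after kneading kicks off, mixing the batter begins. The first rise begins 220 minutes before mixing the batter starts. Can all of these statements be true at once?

Mixing the batter starts at 5:03 PM + 291 min = 9:54 PM.
The first rise starts at 9:54 PM − 220 min = 6:14 PM.
That matches the stated 6:14 PM, so the schedule is consistent.

Yes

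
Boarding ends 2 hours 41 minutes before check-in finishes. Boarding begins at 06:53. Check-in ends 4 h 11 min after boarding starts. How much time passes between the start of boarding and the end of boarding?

Check-in ends at 06:53 + 251 min = 11:04.
Boarding ends at 11:04 − 161 min = 08:23.
From 06:53 to 08:23 is 1 h 30 min.

1 h 30 min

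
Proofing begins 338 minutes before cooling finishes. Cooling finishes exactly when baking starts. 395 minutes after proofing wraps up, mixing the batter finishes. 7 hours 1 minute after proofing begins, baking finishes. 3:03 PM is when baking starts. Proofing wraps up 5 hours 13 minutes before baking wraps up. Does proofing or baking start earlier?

proofing

Cooling ends at 3:03 PM.
Proofing starts at 3:03 PM − 338 min = 9:25 AM.
Proofing starts at 9:25 AM and baking starts at 3:03 PM, so proofing is first.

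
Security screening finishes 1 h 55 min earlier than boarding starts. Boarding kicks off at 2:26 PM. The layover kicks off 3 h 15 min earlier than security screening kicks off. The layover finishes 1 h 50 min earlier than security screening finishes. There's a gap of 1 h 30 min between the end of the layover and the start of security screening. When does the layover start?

8:56 AM

Security screening ends at 2:26 PM − 115 min = 12:31 PM.
The layover ends at 12:31 PM − 110 min = 10:41 AM.
Security screening starts at 10:41 AM + 90 min = 12:11 PM.
The layover starts at 12:11 PM − 195 min = 8:56 AM.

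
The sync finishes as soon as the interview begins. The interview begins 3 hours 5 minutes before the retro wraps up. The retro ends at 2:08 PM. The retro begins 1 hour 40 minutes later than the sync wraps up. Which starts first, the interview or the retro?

The interview starts at 2:08 PM − 185 min = 11:03 AM.
So the sync ends at 11:03 AM.
The retro starts at 11:03 AM + 100 min = 12:43 PM.
The interview starts at 11:03 AM and the retro starts at 12:43 PM, so the interview is first.

the interview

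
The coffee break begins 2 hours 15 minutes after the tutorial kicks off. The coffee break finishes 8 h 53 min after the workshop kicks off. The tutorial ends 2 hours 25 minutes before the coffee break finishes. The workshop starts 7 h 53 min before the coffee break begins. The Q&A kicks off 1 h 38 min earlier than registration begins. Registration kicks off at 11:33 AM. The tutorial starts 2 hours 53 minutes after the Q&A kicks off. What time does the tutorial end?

1:38 PM

The Q&A starts at 11:33 AM − 98 min = 9:55 AM.
The tutorial starts at 9:55 AM + 173 min = 12:48 PM.
The coffee break starts at 12:48 PM + 135 min = 3:03 PM.
The workshop starts at 3:03 PM − 473 min = 7:10 AM.
The coffee break ends at 7:10 AM + 533 min = 4:03 PM.
The tutorial ends at 4:03 PM − 145 min = 1:38 PM.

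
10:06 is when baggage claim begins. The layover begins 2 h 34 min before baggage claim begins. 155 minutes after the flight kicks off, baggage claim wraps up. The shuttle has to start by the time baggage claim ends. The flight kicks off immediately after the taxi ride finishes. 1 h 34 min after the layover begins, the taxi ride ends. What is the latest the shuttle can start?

The layover starts at 10:06 − 154 min = 07:32.
The taxi ride ends at 07:32 + 94 min = 09:06.
So the flight starts at 09:06.
Baggage claim ends at 09:06 + 155 min = 11:41.
The shuttle is bounded by baggage claim, so the latest it can start is 11:41.

11:41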